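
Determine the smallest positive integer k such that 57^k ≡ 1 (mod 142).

Since 57 ∈ (Z/142Z)^×, its order divides φ(142) = φ(2)·φ(71) = 1·70 = 70 = 2 · 5 · 7.
Divisors of 70: 1, 2, 5, 7, 10, 14, 35, 70.
Check 57^d mod 142 for each divisor in increasing order:
57^1 ≡ 57
57^2 ≡ 125
57^5 ≡ 1
The smallest such exponent is 5, so the order of 57 is 5.

5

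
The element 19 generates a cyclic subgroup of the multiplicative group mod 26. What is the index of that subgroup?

1

The order of 19 must divide φ(26) = φ(2)·φ(13) = 1·12 = 12 = 2^2 · 3.
Divisors of 12: 1, 2, 3, 4, 6, 12.
Check 19^d mod 26 for each divisor in increasing order:
19^1 ≡ 19 (mod 26)
19^2 ≡ 23 (mod 26)
19^3 ≡ 21 (mod 26)
19^4 ≡ 9 (mod 26)
19^6 ≡ 25 (mod 26)
19^12 ≡ 1 (mod 26) ✓
Thus |⟨19⟩| = ord(19) = 12.
The index is φ(26) / ord(19) = 12 / 12 = 1.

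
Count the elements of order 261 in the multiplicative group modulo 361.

φ(361) = φ(19^2) = 19·(19−1) = 342 = 2 · 3^2 · 19.
Since (Z/361Z)^× is cyclic of order 342, the number of elements of order d is φ(d) when d | 342 and 0 otherwise.
Here 342 is not a multiple of 261, so there are no elements of order 261.

0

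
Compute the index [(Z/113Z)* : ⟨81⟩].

4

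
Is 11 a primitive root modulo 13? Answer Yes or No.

φ(13) = 13 − 1 = 12 = 2^2 · 3.
It suffices to check that the order of 11 is not a proper divisor of 12: compute 11^(12/q) for q ∈ {2, 3}.
11^6 ≡ 12 (mod 13)  [q = 2: ≢ 1 ✓]
11^4 ≡ 3 (mod 13)  [q = 3: ≢ 1 ✓]
Every test exponent gives a nontrivial residue, hence 11 generates the full group.

Yes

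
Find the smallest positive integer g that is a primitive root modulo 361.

2

φ(361) = φ(19^2) = 19·(19−1) = 342 = 2 · 3^2 · 19.
g is a primitive root iff g^(342/q) ≢ 1 (mod 361) for each prime q ∈ {2, 3, 19}.
g = 2: 2^171 ≡ 360; 2^114 ≡ 292; 2^18 ≡ 58 — none is 1, so 2 is a primitive root.
So 2 is the smallest generator of (Z/361Z)^×.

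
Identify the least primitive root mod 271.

6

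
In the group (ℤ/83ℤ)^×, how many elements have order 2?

1

φ(83) = 83 − 1 = 82 = 2 · 41.
Since (Z/83Z)^× is cyclic of order 82, the number of elements of order d is φ(d) when d | 82 and 0 otherwise.
2 | 82, and φ(2) = 2 − 1 = 1.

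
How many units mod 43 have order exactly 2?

1

φ(43) = 43 − 1 = 42 = 2 · 3 · 7.
(Z/43Z)^× is cyclic (|G| = 42); a cyclic group of order m has exactly φ(d) elements of each order d | m, and none otherwise.
2 | 42, and φ(2) = 2 − 1 = 1.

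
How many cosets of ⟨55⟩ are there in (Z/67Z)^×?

By Lagrange's theorem, ord_67(55) divides φ(67) = 67 − 1 = 66 = 2 · 3 · 11.
Divisors of 66: 1, 2, 3, 6, 11, 22, 33, 66.
Compute 55^d (mod 67) for the divisors d until we hit 1:
55^1 ≡ 55 (mod 67)
55^2 ≡ 10 (mod 67)
55^3 ≡ 14 (mod 67)
55^6 ≡ 62 (mod 67)
55^11 ≡ 37 (mod 67)
55^22 ≡ 29 (mod 67)
55^33 ≡ 1 (mod 67) ✓
The order of 55 is 33, so the subgroup it generates has 33 elements.
The index is φ(67) / ord(55) = 66 / 33 = 2.

2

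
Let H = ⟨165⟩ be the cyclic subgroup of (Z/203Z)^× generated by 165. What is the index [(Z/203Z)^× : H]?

8

By Lagrange's theorem, ord_203(165) divides φ(203) = φ(7·29) = (7−1)·(29−1) = 6·28 = 168 = 2^3 · 3 · 7.
Divisors of 168: 1, 2, 3, 4, 6, 7, 8, 12, 14, 21, 24, 28, 42, 56, 84, 168.
Compute 165^d (mod 203) for the divisors d until we hit 1:
165^1 ≡ 165 (mod 203)
165^2 ≡ 23 (mod 203)
165^3 ≡ 141 (mod 203)
165^4 ≡ 123 (mod 203)
165^6 ≡ 190 (mod 203)
165^7 ≡ 88 (mod 203)
165^8 ≡ 107 (mod 203)
165^12 ≡ 169 (mod 203)
165^14 ≡ 30 (mod 203)
165^21 ≡ 1 (mod 203) ✓
The order of 165 is 21, so the subgroup it generates has 21 elements.
[(Z/203Z)^× : ⟨165⟩] = 168/21 = 8.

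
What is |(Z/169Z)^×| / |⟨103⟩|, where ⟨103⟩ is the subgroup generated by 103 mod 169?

6

Since 103 ∈ (Z/169Z)^×, its order divides φ(169) = φ(13^2) = 13·(13−1) = 156 = 2^2 · 3 · 13.
Divisors of 156: 1, 2, 3, 4, 6, 12, 13, 26, 39, 52, 78, 156.
Compute 103^d (mod 169) for the divisors d until we hit 1:
103^1 ≡ 103 (mod 169)
103^2 ≡ 131 (mod 169)
103^3 ≡ 142 (mod 169)
103^4 ≡ 92 (mod 169)
103^6 ≡ 53 (mod 169)
103^12 ≡ 105 (mod 169)
103^13 ≡ 168 (mod 169)
103^26 ≡ 1 (mod 169) ✓
So ord_169(103) = 26, hence |⟨103⟩| = 26.
The index is φ(169) / ord(103) = 156 / 26 = 6.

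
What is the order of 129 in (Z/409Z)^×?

By Lagrange's theorem, ord_409(129) divides φ(409) = 409 − 1 = 408 = 2^3 · 3 · 17.
Divisors of 408: 1, 2, 3, 4, 6, 8, 12, 17, 24, 34, 51, 68, 102, 136, 204, 408.
Test each divisor d:
129^1 ≡ 129
129^2 ≡ 281
129^3 ≡ 257
129^4 ≡ 24
129^6 ≡ 200
129^8 ≡ 167
129^12 ≡ 327
129^17 ≡ 117
129^24 ≡ 180
129^34 ≡ 192
129^51 ≡ 378
129^68 ≡ 54
129^102 ≡ 143
129^136 ≡ 53
129^204 ≡ 408
129^408 ≡ 1
Hence ord(129) = 408.

408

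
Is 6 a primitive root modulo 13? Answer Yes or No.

Yes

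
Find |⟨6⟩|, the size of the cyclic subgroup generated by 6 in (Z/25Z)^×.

5

Since 6 ∈ (Z/25Z)^×, its order divides φ(25) = φ(5^2) = 5·(5−1) = 20 = 2^2 · 5.
Divisors of 20: 1, 2, 4, 5, 10, 20.
Check 6^d mod 25 for each divisor in increasing order:
6^1 ≡ 6
6^2 ≡ 11
6^4 ≡ 21
6^5 ≡ 1
So ord_25(6) = 5.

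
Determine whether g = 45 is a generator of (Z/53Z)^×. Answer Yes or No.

φ(53) = 53 − 1 = 52 = 2^2 · 13.
It suffices to check that the order of 45 is not a proper divisor of 52: compute 45^(52/q) for q ∈ {2, 13}.
45^26 ≡ 52 (mod 53)  [q = 2: ≢ 1 ✓]
45^4 ≡ 15 (mod 53)  [q = 13: ≢ 1 ✓]
Every test exponent gives a nontrivial residue, hence 45 generates the full group.

Yes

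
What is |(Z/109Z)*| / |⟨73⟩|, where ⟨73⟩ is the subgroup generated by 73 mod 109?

4

The order of 73 must divide φ(109) = 109 − 1 = 108 = 2^2 · 3^3.
Divisors of 108: 1, 2, 3, 4, 6, 9, 12, 18, 27, 36, 54, 108.
Compute 73^d (mod 109) for the divisors d until we hit 1:
73^1 ≡ 73 (mod 109)
73^2 ≡ 97 (mod 109)
73^3 ≡ 105 (mod 109)
73^4 ≡ 35 (mod 109)
73^6 ≡ 16 (mod 109)
73^9 ≡ 45 (mod 109)
73^12 ≡ 38 (mod 109)
73^18 ≡ 63 (mod 109)
73^27 ≡ 1 (mod 109) ✓
Thus |⟨73⟩| = ord(73) = 27.
Index = |(Z/109Z)^×| / |⟨73⟩| = 108 / 27 = 4.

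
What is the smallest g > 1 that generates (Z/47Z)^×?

5

φ(47) = 47 − 1 = 46 = 2 · 23.
g is a primitive root iff g^(46/q) ≢ 1 (mod 47) for each prime q ∈ {2, 23}.
g = 2: 2^23 ≡ 1 — hits 1, so not a primitive root.
g = 3: 3^23 ≡ 1 — hits 1, so not a primitive root.
g = 4: 4^23 ≡ 1 — hits 1, so not a primitive root.
g = 5: 5^23 ≡ 46; 5^2 ≡ 25 — none is 1, so 5 is a primitive root.
So 5 is the smallest generator of (Z/47Z)^×.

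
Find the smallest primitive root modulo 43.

φ(43) = 43 − 1 = 42 = 2 · 3 · 7.
Test candidates g = 2, 3, … against the prime factors q ∈ {2, 3, 7} of φ(43): g is a generator iff g^(42/q) ≢ 1 for every such q.
g = 2: 2^21 ≡ 42; 2^14 ≡ 1 — hits 1, so not a primitive root.
g = 3: 3^21 ≡ 42; 3^14 ≡ 36; 3^6 ≡ 41 — none is 1, so 3 is a primitive root.
Hence the least primitive root of 43 is 3.

3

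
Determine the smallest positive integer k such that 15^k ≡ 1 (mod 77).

ord(15) | φ(77) = φ(7·11) = (7−1)·(11−1) = 6·10 = 60 = 2^2 · 3 · 5.
Divisors of 60: 1, 2, 3, 4, 5, 6, 10, 12, 15, 20, 30, 60.
Evaluate successive powers at the divisors of 60:
15^1 ≡ 15
15^2 ≡ 71
15^3 ≡ 64
15^4 ≡ 36
15^5 ≡ 1
The smallest such exponent is 5, so the order of 15 is 5.

5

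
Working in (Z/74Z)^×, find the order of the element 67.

By Lagrange's theorem, ord_74(67) divides φ(74) = φ(2)·φ(37) = 1·36 = 36 = 2^2 · 3^2.
Divisors of 36: 1, 2, 3, 4, 6, 9, 12, 18, 36.
Test each divisor d:
67^1 ≡ 67
67^2 ≡ 49
67^3 ≡ 27
67^4 ≡ 33
67^6 ≡ 63
67^9 ≡ 73
67^12 ≡ 47
67^18 ≡ 1
Hence ord(67) = 18.

18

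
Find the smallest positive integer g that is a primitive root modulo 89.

φ(89) = 89 − 1 = 88 = 2^3 · 11.
g is a primitive root iff g^(88/q) ≢ 1 (mod 89) for each prime q ∈ {2, 11}.
g = 2: 2^44 ≡ 1 — hits 1, so not a primitive root.
g = 3: 3^44 ≡ 88; 3^8 ≡ 64 — none is 1, so 3 is a primitive root.
So 3 is the smallest generator of (Z/89Z)^×.

3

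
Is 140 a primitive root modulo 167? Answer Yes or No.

Yes

φ(167) = 167 − 1 = 166 = 2 · 83.
140 is a primitive root mod 167 iff 140^(φ(167)/q) ≢ 1 for every prime q | φ(167), i.e. q ∈ {2, 83}.
140^83 ≡ 166 (mod 167)  [q = 2: ≢ 1 ✓]
140^2 ≡ 61 (mod 167)  [q = 83: ≢ 1 ✓]
None equal 1, so ord_167(140) = 166: 140 is a primitive root.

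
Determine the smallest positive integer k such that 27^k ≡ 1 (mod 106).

52

The order of 27 must divide φ(106) = φ(2)·φ(53) = 1·52 = 52 = 2^2 · 13.
Divisors of 52: 1, 2, 4, 13, 26, 52.
Compute 27^d (mod 106) for the divisors d until we hit 1:
27^1 ≡ 27 (mod 106)
27^2 ≡ 93 (mod 106)
27^4 ≡ 63 (mod 106)
27^13 ≡ 23 (mod 106)
27^26 ≡ 105 (mod 106)
27^52 ≡ 1 (mod 106) ✓
The smallest such exponent is 52, so the order of 27 is 52.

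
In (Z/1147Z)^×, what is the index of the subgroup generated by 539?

12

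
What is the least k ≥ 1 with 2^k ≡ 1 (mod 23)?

Since 2 ∈ (Z/23Z)^×, its order divides φ(23) = 23 − 1 = 22 = 2 · 11.
Divisors of 22: 1, 2, 11, 22.
Test each divisor d:
2^1 ≡ 2
2^2 ≡ 4
2^11 ≡ 1
The smallest such exponent is 11, so the order of 2 is 11.

11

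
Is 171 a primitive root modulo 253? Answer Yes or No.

No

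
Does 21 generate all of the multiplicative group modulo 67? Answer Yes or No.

No

φ(67) = 67 − 1 = 66 = 2 · 3 · 11.
21 is a primitive root mod 67 iff 21^(φ(67)/q) ≢ 1 for every prime q | φ(67), i.e. q ∈ {2, 3, 11}.
21^33 ≡ 1 (mod 67)  [q = 2: ≡ 1 ✗]
21^22 ≡ 29 (mod 67)  [q = 3: ≢ 1 ✓]
21^6 ≡ 24 (mod 67)  [q = 11: ≢ 1 ✓]
Since 21^33 ≡ 1, the order of 21 divides 33 < 66, so 21 is not a primitive root.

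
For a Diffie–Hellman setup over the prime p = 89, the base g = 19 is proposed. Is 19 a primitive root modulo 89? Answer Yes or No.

Yes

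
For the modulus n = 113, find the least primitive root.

3

φ(113) = 113 − 1 = 112 = 2^4 · 7.
g is a primitive root iff g^(112/q) ≢ 1 (mod 113) for each prime q ∈ {2, 7}.
g = 2: 2^56 ≡ 1 — hits 1, so not a primitive root.
g = 3: 3^56 ≡ 112; 3^16 ≡ 49 — none is 1, so 3 is a primitive root.
So 3 is the smallest generator of (Z/113Z)^×.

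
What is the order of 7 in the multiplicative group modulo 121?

ord(7) | φ(121) = φ(11^2) = 11·(11−1) = 110 = 2 · 5 · 11.
Divisors of 110: 1, 2, 5, 10, 11, 22, 55, 110.
Compute 7^d (mod 121) for the divisors d until we hit 1:
7^1 ≡ 7 (mod 121)
7^2 ≡ 49 (mod 121)
7^5 ≡ 109 (mod 121)
7^10 ≡ 23 (mod 121)
7^11 ≡ 40 (mod 121)
7^22 ≡ 27 (mod 121)
7^55 ≡ 120 (mod 121)
7^110 ≡ 1 (mod 121) ✓
Therefore the multiplicative order of 7 modulo 121 is 110.

110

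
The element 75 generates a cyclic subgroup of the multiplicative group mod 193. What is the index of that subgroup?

The order of 75 must divide φ(193) = 193 − 1 = 192 = 2^6 · 3.
Divisors of 192: 1, 2, 3, 4, 6, 8, 12, 16, 24, 32, 48, 64, 96, 192.
Check 75^d mod 193 for each divisor in increasing order:
75^1 ≡ 75 (mod 193)
75^2 ≡ 28 (mod 193)
75^3 ≡ 170 (mod 193)
75^4 ≡ 12 (mod 193)
75^6 ≡ 143 (mod 193)
75^8 ≡ 144 (mod 193)
75^12 ≡ 184 (mod 193)
75^16 ≡ 85 (mod 193)
75^24 ≡ 81 (mod 193)
75^32 ≡ 84 (mod 193)
75^48 ≡ 192 (mod 193)
75^64 ≡ 108 (mod 193)
75^96 ≡ 1 (mod 193) ✓
Thus |⟨75⟩| = ord(75) = 96.
[(Z/193Z)^× : ⟨75⟩] = 192/96 = 2.

2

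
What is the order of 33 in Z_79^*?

26

Since 33 ∈ (Z/79Z)^×, its order divides φ(79) = 79 − 1 = 78 = 2 · 3 · 13.
Divisors of 78: 1, 2, 3, 6, 13, 26, 39, 78.
Compute 33^d (mod 79) for the divisors d until we hit 1:
33^1 ≡ 33 (mod 79)
33^2 ≡ 62 (mod 79)
33^3 ≡ 71 (mod 79)
33^6 ≡ 64 (mod 79)
33^13 ≡ 78 (mod 79)
33^26 ≡ 1 (mod 79) ✓
The smallest such exponent is 26, so the order of 33 is 26.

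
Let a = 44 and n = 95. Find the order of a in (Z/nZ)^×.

Since 44 ∈ (Z/95Z)^×, its order divides φ(95) = φ(5·19) = (5−1)·(19−1) = 4·18 = 72 = 2^3 · 3^2.
Divisors of 72: 1, 2, 3, 4, 6, 8, 9, 12, 18, 24, 36, 72.
Evaluate successive powers at the divisors of 72:
44^1 ≡ 44 (mod 95)
44^2 ≡ 36 (mod 95)
44^3 ≡ 64 (mod 95)
44^4 ≡ 61 (mod 95)
44^6 ≡ 11 (mod 95)
44^8 ≡ 16 (mod 95)
44^9 ≡ 39 (mod 95)
44^12 ≡ 26 (mod 95)
44^18 ≡ 1 (mod 95) ✓
Hence ord(44) = 18.

18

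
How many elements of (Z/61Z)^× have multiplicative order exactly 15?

φ(61) = 61 − 1 = 60 = 2^2 · 3 · 5.
(Z/61Z)^× is cyclic (|G| = 60); a cyclic group of order m has exactly φ(d) elements of each order d | m, and none otherwise.
15 = 3 · 5 divides 60, and φ(15) = 8.

8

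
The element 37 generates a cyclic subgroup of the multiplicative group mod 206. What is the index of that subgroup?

By Lagrange's theorem, ord_206(37) divides φ(206) = φ(2)·φ(103) = 1·102 = 102 = 2 · 3 · 17.
Divisors of 102: 1, 2, 3, 6, 17, 34, 51, 102.
Check 37^d mod 206 for each divisor in increasing order:
37^1 ≡ 37 (mod 206)
37^2 ≡ 133 (mod 206)
37^3 ≡ 183 (mod 206)
37^6 ≡ 117 (mod 206)
37^17 ≡ 205 (mod 206)
37^34 ≡ 1 (mod 206) ✓
So ord_206(37) = 34, hence |⟨37⟩| = 34.
Index = |(Z/206Z)^×| / |⟨37⟩| = 102 / 34 = 3.

3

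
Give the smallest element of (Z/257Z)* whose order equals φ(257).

3

φ(257) = 257 − 1 = 256 = 2^8.
g is a primitive root iff g^(256/q) ≢ 1 (mod 257) for each prime q ∈ {2}.
g = 2: 2^128 ≡ 1 — hits 1, so not a primitive root.
g = 3: 3^128 ≡ 256 — none is 1, so 3 is a primitive root.
So 3 is the smallest generator of (Z/257Z)^×.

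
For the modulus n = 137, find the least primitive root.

3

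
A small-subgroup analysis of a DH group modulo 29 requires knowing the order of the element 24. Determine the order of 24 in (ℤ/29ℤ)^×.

ord(24) | φ(29) = 29 − 1 = 28 = 2^2 · 7.
Divisors of 28: 1, 2, 4, 7, 14, 28.
Test each divisor d:
24^1 ≡ 24
24^2 ≡ 25
24^4 ≡ 16
24^7 ≡ 1
Hence ord(24) = 7.

7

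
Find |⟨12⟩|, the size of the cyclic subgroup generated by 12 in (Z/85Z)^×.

16

Since 12 ∈ (Z/85Z)^×, its order divides φ(85) = φ(5·17) = (5−1)·(17−1) = 4·16 = 64 = 2^6.
Divisors of 64: 1, 2, 4, 8, 16, 32, 64.
Compute 12^d (mod 85) for the divisors d until we hit 1:
12^1 ≡ 12 (mod 85)
12^2 ≡ 59 (mod 85)
12^4 ≡ 81 (mod 85)
12^8 ≡ 16 (mod 85)
12^16 ≡ 1 (mod 85) ✓
The smallest such exponent is 16, so the order of 12 is 16.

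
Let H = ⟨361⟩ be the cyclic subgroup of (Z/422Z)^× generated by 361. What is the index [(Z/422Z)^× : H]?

ord(361) | φ(422) = φ(2)·φ(211) = 1·210 = 210 = 2 · 3 · 5 · 7.
Divisors of 210: 1, 2, 3, 5, 6, 7, 10, 14, 15, 21, 30, 35, 42, 70, 105, 210.
Compute 361^d (mod 422) for the divisors d until we hit 1:
361^1 ≡ 361
361^2 ≡ 345
361^3 ≡ 55
361^5 ≡ 407
361^6 ≡ 71
361^7 ≡ 311
361^10 ≡ 225
361^14 ≡ 83
361^15 ≡ 1
The order of 361 is 15, so the subgroup it generates has 15 elements.
[(Z/422Z)^× : ⟨361⟩] = 210/15 = 14.

14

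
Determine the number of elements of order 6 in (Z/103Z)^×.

2

φ(103) = 103 − 1 = 102 = 2 · 3 · 17.
(Z/103Z)^× is cyclic (|G| = 102); a cyclic group of order m has exactly φ(d) elements of each order d | m, and none otherwise.
6 = 2 · 3 divides 102, and φ(6) = 2.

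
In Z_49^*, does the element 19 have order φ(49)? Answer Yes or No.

No

φ(49) = φ(7^2) = 7·(7−1) = 42 = 2 · 3 · 7.
Test 19^(42/q) mod 49 for each prime factor q of 42:
19^21 ≡ 48 (mod 49)  [q = 2: ≢ 1 ✓]
19^14 ≡ 18 (mod 49)  [q = 3: ≢ 1 ✓]
19^6 ≡ 1 (mod 49)  [q = 7: ≡ 1 ✗]
The check at q = 7 fails, so 19 generates a proper subgroup.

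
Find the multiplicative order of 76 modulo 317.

316

Since 76 ∈ (Z/317Z)^×, its order divides φ(317) = 317 − 1 = 316 = 2^2 · 79.
Divisors of 316: 1, 2, 4, 79, 158, 316.
Evaluate successive powers at the divisors of 316:
76^1 ≡ 76 (mod 317)
76^2 ≡ 70 (mod 317)
76^4 ≡ 145 (mod 317)
76^79 ≡ 203 (mod 317)
76^158 ≡ 316 (mod 317)
76^316 ≡ 1 (mod 317) ✓
The smallest such exponent is 316, so the order of 76 is 316.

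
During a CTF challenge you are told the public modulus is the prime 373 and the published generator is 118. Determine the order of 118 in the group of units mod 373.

By Lagrange's theorem, ord_373(118) divides φ(373) = 373 − 1 = 372 = 2^2 · 3 · 31.
Divisors of 372: 1, 2, 3, 4, 6, 12, 31, 62, 93, 124, 186, 372.
Compute 118^d (mod 373) for the divisors d until we hit 1:
118^1 ≡ 118
118^2 ≡ 123
118^3 ≡ 340
118^4 ≡ 209
118^6 ≡ 343
118^12 ≡ 154
118^31 ≡ 200
118^62 ≡ 89
118^93 ≡ 269
118^124 ≡ 88
118^186 ≡ 372
118^372 ≡ 1
The smallest such exponent is 372, so the order of 118 is 372.

372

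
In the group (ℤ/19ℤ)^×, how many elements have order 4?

0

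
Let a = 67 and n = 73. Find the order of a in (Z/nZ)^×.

The order of 67 must divide φ(73) = 73 − 1 = 72 = 2^3 · 3^2.
Divisors of 72: 1, 2, 3, 4, 6, 8, 9, 12, 18, 24, 36, 72.
Check 67^d mod 73 for each divisor in increasing order:
67^1 ≡ 67 (mod 73)
67^2 ≡ 36 (mod 73)
67^3 ≡ 3 (mod 73)
67^4 ≡ 55 (mod 73)
67^6 ≡ 9 (mod 73)
67^8 ≡ 32 (mod 73)
67^9 ≡ 27 (mod 73)
67^12 ≡ 8 (mod 73)
67^18 ≡ 72 (mod 73)
67^24 ≡ 64 (mod 73)
67^36 ≡ 1 (mod 73) ✓
So ord_73(67) = 36.

36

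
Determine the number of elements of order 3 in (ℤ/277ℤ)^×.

2

φ(277) = 277 − 1 = 276 = 2^2 · 3 · 23.
In a cyclic group of order 276, there are φ(d) elements of order d for each divisor d of 276, and zero for non-divisors.
3 | 276, and φ(3) = 3 − 1 = 2.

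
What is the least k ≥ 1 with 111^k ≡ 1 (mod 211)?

30

By Lagrange's theorem, ord_211(111) divides φ(211) = 211 − 1 = 210 = 2 · 3 · 5 · 7.
Divisors of 210: 1, 2, 3, 5, 6, 7, 10, 14, 15, 21, 30, 35, 42, 70, 105, 210.
Compute 111^d (mod 211) for the divisors d until we hit 1:
111^1 ≡ 111 (mod 211)
111^2 ≡ 83 (mod 211)
111^3 ≡ 140 (mod 211)
111^5 ≡ 15 (mod 211)
111^6 ≡ 188 (mod 211)
111^7 ≡ 190 (mod 211)
111^10 ≡ 14 (mod 211)
111^14 ≡ 19 (mod 211)
111^15 ≡ 210 (mod 211)
111^21 ≡ 23 (mod 211)
111^30 ≡ 1 (mod 211) ✓
Therefore the multiplicative order of 111 modulo 211 is 30.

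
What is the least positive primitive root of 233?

φ(233) = 233 − 1 = 232 = 2^3 · 29.
g is a primitive root iff g^(232/q) ≢ 1 (mod 233) for each prime q ∈ {2, 29}.
g = 2: 2^116 ≡ 1 — hits 1, so not a primitive root.
g = 3: 3^116 ≡ 232; 3^8 ≡ 37 — none is 1, so 3 is a primitive root.
The smallest primitive root modulo 233 is 3.

3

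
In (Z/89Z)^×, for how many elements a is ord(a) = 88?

φ(89) = 89 − 1 = 88 = 2^3 · 11.
In a cyclic group of order 88, there are φ(d) elements of order d for each divisor d of 88, and zero for non-divisors.
88 = 2^3 · 11 divides 88, and φ(88) = 40.

40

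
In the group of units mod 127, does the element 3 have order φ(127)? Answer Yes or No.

Yes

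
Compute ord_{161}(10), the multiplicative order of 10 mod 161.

66

ord(10) | φ(161) = φ(7·23) = (7−1)·(23−1) = 6·22 = 132 = 2^2 · 3 · 11.
Divisors of 132: 1, 2, 3, 4, 6, 11, 12, 22, 33, 44, 66, 132.
Evaluate successive powers at the divisors of 132:
10^1 ≡ 10 (mod 161)
10^2 ≡ 100 (mod 161)
10^3 ≡ 34 (mod 161)
10^4 ≡ 18 (mod 161)
10^6 ≡ 29 (mod 161)
10^11 ≡ 68 (mod 161)
10^12 ≡ 36 (mod 161)
10^22 ≡ 116 (mod 161)
10^33 ≡ 160 (mod 161)
10^44 ≡ 93 (mod 161)
10^66 ≡ 1 (mod 161) ✓
So ord_161(10) = 66.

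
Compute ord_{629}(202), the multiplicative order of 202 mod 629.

72

By Lagrange's theorem, ord_629(202) divides φ(629) = φ(17·37) = (17−1)·(37−1) = 16·36 = 576 = 2^6 · 3^2.
Divisors of 576: 1, 2, 3, 4, 6, 8, 9, 12, 16, 18, 24, 32, 36, 48, 64, 72, 96, 144, 192, 288, 576.
Compute 202^d (mod 629) for the divisors d until we hit 1:
202^1 ≡ 202 (mod 629)
202^2 ≡ 548 (mod 629)
202^3 ≡ 621 (mod 629)
202^4 ≡ 271 (mod 629)
202^6 ≡ 64 (mod 629)
202^8 ≡ 477 (mod 629)
202^9 ≡ 117 (mod 629)
202^12 ≡ 322 (mod 629)
202^16 ≡ 460 (mod 629)
202^18 ≡ 480 (mod 629)
202^24 ≡ 528 (mod 629)
202^32 ≡ 256 (mod 629)
202^36 ≡ 186 (mod 629)
202^48 ≡ 137 (mod 629)
202^64 ≡ 120 (mod 629)
202^72 ≡ 1 (mod 629) ✓
Hence ord(202) = 72.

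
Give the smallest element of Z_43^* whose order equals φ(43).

φ(43) = 43 − 1 = 42 = 2 · 3 · 7.
Test candidates g = 2, 3, … against the prime factors q ∈ {2, 3, 7} of φ(43): g is a generator iff g^(42/q) ≢ 1 for every such q.
g = 2: 2^21 ≡ 42; 2^14 ≡ 1 — hits 1, so not a primitive root.
g = 3: 3^21 ≡ 42; 3^14 ≡ 36; 3^6 ≡ 41 — none is 1, so 3 is a primitive root.
The smallest primitive root modulo 43 is 3.

3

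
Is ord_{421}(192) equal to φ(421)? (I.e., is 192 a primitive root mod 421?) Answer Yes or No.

No

φ(421) = 421 − 1 = 420 = 2^2 · 3 · 5 · 7.
Test 192^(420/q) mod 421 for each prime factor q of 420:
192^210 ≡ 1 (mod 421)  [q = 2: ≡ 1 ✗]
192^140 ≡ 20 (mod 421)  [q = 3: ≢ 1 ✓]
192^84 ≡ 1 (mod 421)  [q = 5: ≡ 1 ✗]
192^60 ≡ 152 (mod 421)  [q = 7: ≢ 1 ✓]
Since 192^210 ≡ 1, the order of 192 divides 210 < 420, so 192 is not a primitive root.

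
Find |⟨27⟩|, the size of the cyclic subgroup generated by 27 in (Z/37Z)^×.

ord(27) | φ(37) = 37 − 1 = 36 = 2^2 · 3^2.
Divisors of 36: 1, 2, 3, 4, 6, 9, 12, 18, 36.
Check 27^d mod 37 for each divisor in increasing order:
27^1 ≡ 27 (mod 37)
27^2 ≡ 26 (mod 37)
27^3 ≡ 36 (mod 37)
27^4 ≡ 10 (mod 37)
27^6 ≡ 1 (mod 37) ✓
Therefore the multiplicative order of 27 modulo 37 is 6.

6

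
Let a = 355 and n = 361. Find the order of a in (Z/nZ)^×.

ord(355) | φ(361) = φ(19^2) = 19·(19−1) = 342 = 2 · 3^2 · 19.
Divisors of 342: 1, 2, 3, 6, 9, 18, 19, 38, 57, 114, 171, 342.
Evaluate successive powers at the divisors of 342:
355^1 ≡ 355 (mod 361)
355^2 ≡ 36 (mod 361)
355^3 ≡ 145 (mod 361)
355^6 ≡ 87 (mod 361)
355^9 ≡ 341 (mod 361)
355^18 ≡ 39 (mod 361)
355^19 ≡ 127 (mod 361)
355^38 ≡ 245 (mod 361)
355^57 ≡ 69 (mod 361)
355^114 ≡ 68 (mod 361)
355^171 ≡ 360 (mod 361)
355^342 ≡ 1 (mod 361) ✓
Hence ord(355) = 342.

342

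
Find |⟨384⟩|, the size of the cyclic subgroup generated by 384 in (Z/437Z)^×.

ord(384) | φ(437) = φ(19·23) = (19−1)·(23−1) = 18·22 = 396 = 2^2 · 3^2 · 11.
Divisors of 396: 1, 2, 3, 4, 6, 9, 11, 12, 18, 22, 33, 36, 44, 66, 99, 132, 198, 396.
Evaluate successive powers at the divisors of 396:
384^1 ≡ 384 (mod 437)
384^2 ≡ 187 (mod 437)
384^3 ≡ 140 (mod 437)
384^4 ≡ 9 (mod 437)
384^6 ≡ 372 (mod 437)
384^9 ≡ 77 (mod 437)
384^11 ≡ 415 (mod 437)
384^12 ≡ 292 (mod 437)
384^18 ≡ 248 (mod 437)
384^22 ≡ 47 (mod 437)
384^33 ≡ 277 (mod 437)
384^36 ≡ 324 (mod 437)
384^44 ≡ 24 (mod 437)
384^66 ≡ 254 (mod 437)
384^99 ≡ 1 (mod 437) ✓
The smallest such exponent is 99, so the order of 384 is 99.

99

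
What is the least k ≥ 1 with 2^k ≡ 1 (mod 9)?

By Lagrange's theorem, ord_9(2) divides φ(9) = φ(3^2) = 3·(3−1) = 6 = 2 · 3.
Divisors of 6: 1, 2, 3, 6.
Compute 2^d (mod 9) for the divisors d until we hit 1:
2^1 ≡ 2 (mod 9)
2^2 ≡ 4 (mod 9)
2^3 ≡ 8 (mod 9)
2^6 ≡ 1 (mod 9) ✓
The smallest such exponent is 6, so the order of 2 is 6.

6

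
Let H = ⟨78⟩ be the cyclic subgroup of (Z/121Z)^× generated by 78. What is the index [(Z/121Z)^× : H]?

By Lagrange's theorem, ord_121(78) divides φ(121) = φ(11^2) = 11·(11−1) = 110 = 2 · 5 · 11.
Divisors of 110: 1, 2, 5, 10, 11, 22, 55, 110.
Evaluate successive powers at the divisors of 110:
78^1 ≡ 78 (mod 121)
78^2 ≡ 34 (mod 121)
78^5 ≡ 23 (mod 121)
78^10 ≡ 45 (mod 121)
78^11 ≡ 1 (mod 121) ✓
Thus |⟨78⟩| = ord(78) = 11.
The index is φ(121) / ord(78) = 110 / 11 = 10.

10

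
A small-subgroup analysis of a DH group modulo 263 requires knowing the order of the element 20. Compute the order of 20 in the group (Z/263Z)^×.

262

By Lagrange's theorem, ord_263(20) divides φ(263) = 263 − 1 = 262 = 2 · 131.
Divisors of 262: 1, 2, 131, 262.
Compute 20^d (mod 263) for the divisors d until we hit 1:
20^1 ≡ 20
20^2 ≡ 137
20^131 ≡ 262
20^262 ≡ 1
Hence ord(20) = 262.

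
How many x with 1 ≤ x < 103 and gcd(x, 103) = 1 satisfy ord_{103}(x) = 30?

0

φ(103) = 103 − 1 = 102 = 2 · 3 · 17.
In a cyclic group of order 102, there are φ(d) elements of order d for each divisor d of 102, and zero for non-divisors.
30 does not divide 102, so no element of (Z/103Z)^× has order 30.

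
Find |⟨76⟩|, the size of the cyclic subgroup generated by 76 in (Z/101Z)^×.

50

Since 76 ∈ (Z/101Z)^×, its order divides φ(101) = 101 − 1 = 100 = 2^2 · 5^2.
Divisors of 100: 1, 2, 4, 5, 10, 20, 25, 50, 100.
Test each divisor d:
76^1 ≡ 76 (mod 101)
76^2 ≡ 19 (mod 101)
76^4 ≡ 58 (mod 101)
76^5 ≡ 65 (mod 101)
76^10 ≡ 84 (mod 101)
76^20 ≡ 87 (mod 101)
76^25 ≡ 100 (mod 101)
76^50 ≡ 1 (mod 101) ✓
Therefore the multiplicative order of 76 modulo 101 is 50.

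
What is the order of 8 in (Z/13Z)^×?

ord(8) | φ(13) = 13 − 1 = 12 = 2^2 · 3.
Divisors of 12: 1, 2, 3, 4, 6, 12.
Compute 8^d (mod 13) for the divisors d until we hit 1:
8^1 ≡ 8 (mod 13)
8^2 ≡ 12 (mod 13)
8^3 ≡ 5 (mod 13)
8^4 ≡ 1 (mod 13) ✓
The smallest such exponent is 4, so the order of 8 is 4.

4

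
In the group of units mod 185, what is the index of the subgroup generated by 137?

12

ord(137) | φ(185) = φ(5·37) = (5−1)·(37−1) = 4·36 = 144 = 2^4 · 3^2.
Divisors of 144: 1, 2, 3, 4, 6, 8, 9, 12, 16, 18, 24, 36, 48, 72, 144.
Check 137^d mod 185 for each divisor in increasing order:
137^1 ≡ 137 (mod 185)
137^2 ≡ 84 (mod 185)
137^3 ≡ 38 (mod 185)
137^4 ≡ 26 (mod 185)
137^6 ≡ 149 (mod 185)
137^8 ≡ 121 (mod 185)
137^9 ≡ 112 (mod 185)
137^12 ≡ 1 (mod 185) ✓
The order of 137 is 12, so the subgroup it generates has 12 elements.
[(Z/185Z)^× : ⟨137⟩] = 144/12 = 12.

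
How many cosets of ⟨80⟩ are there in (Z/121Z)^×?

2

By Lagrange's theorem, ord_121(80) divides φ(121) = φ(11^2) = 11·(11−1) = 110 = 2 · 5 · 11.
Divisors of 110: 1, 2, 5, 10, 11, 22, 55, 110.
Test each divisor d:
80^1 ≡ 80 (mod 121)
80^2 ≡ 108 (mod 121)
80^5 ≡ 89 (mod 121)
80^10 ≡ 56 (mod 121)
80^11 ≡ 3 (mod 121)
80^22 ≡ 9 (mod 121)
80^55 ≡ 1 (mod 121) ✓
So ord_121(80) = 55, hence |⟨80⟩| = 55.
[(Z/121Z)^× : ⟨80⟩] = 110/55 = 2.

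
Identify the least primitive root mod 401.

φ(401) = 401 − 1 = 400 = 2^4 · 5^2.
g is a primitive root iff g^(400/q) ≢ 1 (mod 401) for each prime q ∈ {2, 5}.
g = 2: 2^200 ≡ 1 — hits 1, so not a primitive root.
g = 3: 3^200 ≡ 400; 3^80 ≡ 72 — none is 1, so 3 is a primitive root.
The smallest primitive root modulo 401 is 3.

3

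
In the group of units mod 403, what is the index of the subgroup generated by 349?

6

The order of 349 must divide φ(403) = φ(13·31) = (13−1)·(31−1) = 12·30 = 360 = 2^3 · 3^2 · 5.
Divisors of 360: 1, 2, 3, 4, 5, 6, 8, 9, 10, 12, 15, 18, 20, 24, 30, 36, 40, 45, 60, 72, 90, 120, 180, 360.
Check 349^d mod 403 for each divisor in increasing order:
349^1 ≡ 349 (mod 403)
349^2 ≡ 95 (mod 403)
349^3 ≡ 109 (mod 403)
349^4 ≡ 159 (mod 403)
349^5 ≡ 280 (mod 403)
349^6 ≡ 194 (mod 403)
349^8 ≡ 295 (mod 403)
349^9 ≡ 190 (mod 403)
349^10 ≡ 218 (mod 403)
349^12 ≡ 157 (mod 403)
349^15 ≡ 187 (mod 403)
349^18 ≡ 233 (mod 403)
349^20 ≡ 373 (mod 403)
349^24 ≡ 66 (mod 403)
349^30 ≡ 311 (mod 403)
349^36 ≡ 287 (mod 403)
349^40 ≡ 94 (mod 403)
349^45 ≡ 125 (mod 403)
349^60 ≡ 1 (mod 403) ✓
The order of 349 is 60, so the subgroup it generates has 60 elements.
The index is φ(403) / ord(349) = 360 / 60 = 6.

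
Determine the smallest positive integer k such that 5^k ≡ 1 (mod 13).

The order of 5 must divide φ(13) = 13 − 1 = 12 = 2^2 · 3.
Divisors of 12: 1, 2, 3, 4, 6, 12.
Check 5^d mod 13 for each divisor in increasing order:
5^1 ≡ 5 (mod 13)
5^2 ≡ 12 (mod 13)
5^3 ≡ 8 (mod 13)
5^4 ≡ 1 (mod 13) ✓
Therefore the multiplicative order of 5 modulo 13 is 4.

4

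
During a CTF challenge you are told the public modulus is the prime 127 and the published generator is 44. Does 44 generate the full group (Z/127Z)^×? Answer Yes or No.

No

φ(127) = 127 − 1 = 126 = 2 · 3^2 · 7.
An element g generates (Z/127Z)^× iff g^(126/q) ≢ 1 (mod 127) for each prime q ∈ {2, 3, 7}.
44^63 ≡ 1 (mod 127)  [q = 2: ≡ 1 ✗]
44^42 ≡ 19 (mod 127)  [q = 3: ≢ 1 ✓]
44^18 ≡ 16 (mod 127)  [q = 7: ≢ 1 ✓]
Since 44^63 ≡ 1, the order of 44 divides 63 < 126, so 44 is not a primitive root.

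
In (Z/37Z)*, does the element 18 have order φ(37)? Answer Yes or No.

Yes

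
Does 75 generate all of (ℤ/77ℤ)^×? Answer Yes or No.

No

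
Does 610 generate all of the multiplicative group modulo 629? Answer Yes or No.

629 = 17 · 37 is a product of two distinct odd primes, so (Z/629Z)^× ≅ (Z/17Z)^× × (Z/37Z)^× is not cyclic.
No primitive root modulo 629 exists; in particular 610 is not one.

No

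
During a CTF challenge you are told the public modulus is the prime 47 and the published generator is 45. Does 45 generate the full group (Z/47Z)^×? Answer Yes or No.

Yes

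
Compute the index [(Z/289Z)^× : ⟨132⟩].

By Lagrange's theorem, ord_289(132) divides φ(289) = φ(17^2) = 17·(17−1) = 272 = 2^4 · 17.
Divisors of 272: 1, 2, 4, 8, 16, 17, 34, 68, 136, 272.
Check 132^d mod 289 for each divisor in increasing order:
132^1 ≡ 132
132^2 ≡ 84
132^4 ≡ 120
132^8 ≡ 239
132^16 ≡ 188
132^17 ≡ 251
132^34 ≡ 288
132^68 ≡ 1
Thus |⟨132⟩| = ord(132) = 68.
[(Z/289Z)^× : ⟨132⟩] = 272/68 = 4.

4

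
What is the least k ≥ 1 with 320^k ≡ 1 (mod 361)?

171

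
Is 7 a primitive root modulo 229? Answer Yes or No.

Yes

φ(229) = 229 − 1 = 228 = 2^2 · 3 · 19.
It suffices to check that the order of 7 is not a proper divisor of 228: compute 7^(228/q) for q ∈ {2, 3, 19}.
7^114 ≡ 228 (mod 229)  [q = 2: ≢ 1 ✓]
7^76 ≡ 94 (mod 229)  [q = 3: ≢ 1 ✓]
7^12 ≡ 43 (mod 229)  [q = 19: ≢ 1 ✓]
None equal 1, so ord_229(7) = 228: 7 is a primitive root.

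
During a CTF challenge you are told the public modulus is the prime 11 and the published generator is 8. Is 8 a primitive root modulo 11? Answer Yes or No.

φ(11) = 11 − 1 = 10 = 2 · 5.
8 is a primitive root mod 11 iff 8^(φ(11)/q) ≢ 1 for every prime q | φ(11), i.e. q ∈ {2, 5}.
8^5 ≡ 10 (mod 11)  [q = 2: ≢ 1 ✓]
8^2 ≡ 9 (mod 11)  [q = 5: ≢ 1 ✓]
Every test exponent gives a nontrivial residue, hence 8 generates the full group.

Yes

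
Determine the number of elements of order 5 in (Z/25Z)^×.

φ(25) = φ(5^2) = 5·(5−1) = 20 = 2^2 · 5.
Since (Z/25Z)^× is cyclic of order 20, the number of elements of order d is φ(d) when d | 20 and 0 otherwise.
5 | 20, and φ(5) = 5 − 1 = 4.

4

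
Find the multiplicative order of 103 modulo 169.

26

Since 103 ∈ (Z/169Z)^×, its order divides φ(169) = φ(13^2) = 13·(13−1) = 156 = 2^2 · 3 · 13.
Divisors of 156: 1, 2, 3, 4, 6, 12, 13, 26, 39, 52, 78, 156.
Check 103^d mod 169 for each divisor in increasing order:
103^1 ≡ 103 (mod 169)
103^2 ≡ 131 (mod 169)
103^3 ≡ 142 (mod 169)
103^4 ≡ 92 (mod 169)
103^6 ≡ 53 (mod 169)
103^12 ≡ 105 (mod 169)
103^13 ≡ 168 (mod 169)
103^26 ≡ 1 (mod 169) ✓
Therefore the multiplicative order of 103 modulo 169 is 26.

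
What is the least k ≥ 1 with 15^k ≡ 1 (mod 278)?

138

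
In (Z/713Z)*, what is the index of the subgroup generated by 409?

10

The order of 409 must divide φ(713) = φ(23·31) = (23−1)·(31−1) = 22·30 = 660 = 2^2 · 3 · 5 · 11.
Divisors of 660: 1, 2, 3, 4, 5, 6, 10, 11, 12, 15, 20, 22, 30, 33, 44, 55, 60, 66, 110, 132, 165, 220, 330, 660.
Compute 409^d (mod 713) for the divisors d until we hit 1:
409^1 ≡ 409
409^2 ≡ 439
409^3 ≡ 588
409^4 ≡ 211
409^5 ≡ 26
409^6 ≡ 652
409^10 ≡ 676
409^11 ≡ 553
409^12 ≡ 156
409^15 ≡ 464
409^20 ≡ 656
409^22 ≡ 645
409^30 ≡ 683
409^33 ≡ 185
409^44 ≡ 346
409^55 ≡ 254
409^60 ≡ 187
409^66 ≡ 1
The order of 409 is 66, so the subgroup it generates has 66 elements.
Index = |(Z/713Z)^×| / |⟨409⟩| = 660 / 66 = 10.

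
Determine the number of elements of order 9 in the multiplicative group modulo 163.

6

φ(163) = 163 − 1 = 162 = 2 · 3^4.
Since (Z/163Z)^× is cyclic of order 162, the number of elements of order d is φ(d) when d | 162 and 0 otherwise.
9 = 3^2 divides 162, and φ(9) = 6.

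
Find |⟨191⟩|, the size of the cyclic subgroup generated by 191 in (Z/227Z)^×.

226

ord(191) | φ(227) = 227 − 1 = 226 = 2 · 113.
Divisors of 226: 1, 2, 113, 226.
Compute 191^d (mod 227) for the divisors d until we hit 1:
191^1 ≡ 191
191^2 ≡ 161
191^113 ≡ 226
191^226 ≡ 1
The smallest such exponent is 226, so the order of 191 is 226.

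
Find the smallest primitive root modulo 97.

5

φ(97) = 97 − 1 = 96 = 2^5 · 3.
g is a primitive root iff g^(96/q) ≢ 1 (mod 97) for each prime q ∈ {2, 3}.
g = 2: 2^48 ≡ 1 — hits 1, so not a primitive root.
g = 3: 3^48 ≡ 1 — hits 1, so not a primitive root.
g = 4: 4^48 ≡ 1 — hits 1, so not a primitive root.
g = 5: 5^48 ≡ 96; 5^32 ≡ 35 — none is 1, so 5 is a primitive root.
The smallest primitive root modulo 97 is 5.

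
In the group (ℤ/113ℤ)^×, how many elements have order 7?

6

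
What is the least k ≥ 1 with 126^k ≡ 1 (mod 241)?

The order of 126 must divide φ(241) = 241 − 1 = 240 = 2^4 · 3 · 5.
Divisors of 240: 1, 2, 3, 4, 5, 6, 8, 10, 12, 15, 16, 20, 24, 30, 40, 48, 60, 80, 120, 240.
Compute 126^d (mod 241) for the divisors d until we hit 1:
126^1 ≡ 126
126^2 ≡ 211
126^3 ≡ 76
126^4 ≡ 177
126^5 ≡ 130
126^6 ≡ 233
126^8 ≡ 240
126^10 ≡ 30
126^12 ≡ 64
126^15 ≡ 44
126^16 ≡ 1
Hence ord(126) = 16.

16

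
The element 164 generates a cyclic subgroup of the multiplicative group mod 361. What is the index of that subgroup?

3

Since 164 ∈ (Z/361Z)^×, its order divides φ(361) = φ(19^2) = 19·(19−1) = 342 = 2 · 3^2 · 19.
Divisors of 342: 1, 2, 3, 6, 9, 18, 19, 38, 57, 114, 171, 342.
Check 164^d mod 361 for each divisor in increasing order:
164^1 ≡ 164 (mod 361)
164^2 ≡ 182 (mod 361)
164^3 ≡ 246 (mod 361)
164^6 ≡ 229 (mod 361)
164^9 ≡ 18 (mod 361)
164^18 ≡ 324 (mod 361)
164^19 ≡ 69 (mod 361)
164^38 ≡ 68 (mod 361)
164^57 ≡ 360 (mod 361)
164^114 ≡ 1 (mod 361) ✓
The order of 164 is 114, so the subgroup it generates has 114 elements.
[(Z/361Z)^× : ⟨164⟩] = 342/114 = 3.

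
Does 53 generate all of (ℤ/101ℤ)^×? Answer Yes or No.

φ(101) = 101 − 1 = 100 = 2^2 · 5^2.
An element g generates (Z/101Z)^× iff g^(100/q) ≢ 1 (mod 101) for each prime q ∈ {2, 5}.
53^50 ≡ 100 (mod 101)  [q = 2: ≢ 1 ✓]
53^20 ≡ 87 (mod 101)  [q = 5: ≢ 1 ✓]
Every test exponent gives a nontrivial residue, hence 53 generates the full group.

Yes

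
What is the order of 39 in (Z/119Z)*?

48

By Lagrange's theorem, ord_119(39) divides φ(119) = φ(7·17) = (7−1)·(17−1) = 6·16 = 96 = 2^5 · 3.
Divisors of 96: 1, 2, 3, 4, 6, 8, 12, 16, 24, 32, 48, 96.
Evaluate successive powers at the divisors of 96:
39^1 ≡ 39
39^2 ≡ 93
39^3 ≡ 57
39^4 ≡ 81
39^6 ≡ 36
39^8 ≡ 16
39^12 ≡ 106
39^16 ≡ 18
39^24 ≡ 50
39^32 ≡ 86
39^48 ≡ 1
Hence ord(39) = 48.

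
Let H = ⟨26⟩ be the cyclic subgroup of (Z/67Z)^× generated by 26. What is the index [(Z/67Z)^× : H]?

Since 26 ∈ (Z/67Z)^×, its order divides φ(67) = 67 − 1 = 66 = 2 · 3 · 11.
Divisors of 66: 1, 2, 3, 6, 11, 22, 33, 66.
Test each divisor d:
26^1 ≡ 26 (mod 67)
26^2 ≡ 6 (mod 67)
26^3 ≡ 22 (mod 67)
26^6 ≡ 15 (mod 67)
26^11 ≡ 37 (mod 67)
26^22 ≡ 29 (mod 67)
26^33 ≡ 1 (mod 67) ✓
Thus |⟨26⟩| = ord(26) = 33.
[(Z/67Z)^× : ⟨26⟩] = 66/33 = 2.

2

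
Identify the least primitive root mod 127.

φ(127) = 127 − 1 = 126 = 2 · 3^2 · 7.
Test candidates g = 2, 3, … against the prime factors q ∈ {2, 3, 7} of φ(127): g is a generator iff g^(126/q) ≢ 1 for every such q.
g = 2: 2^63 ≡ 1 — hits 1, so not a primitive root.
g = 3: 3^63 ≡ 126; 3^42 ≡ 107; 3^18 ≡ 4 — none is 1, so 3 is a primitive root.
The smallest primitive root modulo 127 is 3.

3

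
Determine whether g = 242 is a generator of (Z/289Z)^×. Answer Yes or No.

φ(289) = φ(17^2) = 17·(17−1) = 272 = 2^4 · 17.
Test 242^(272/q) mod 289 for each prime factor q of 272:
242^136 ≡ 1 (mod 289)  [q = 2: ≡ 1 ✗]
242^16 ≡ 239 (mod 289)  [q = 17: ≢ 1 ✓]
Since 242^136 ≡ 1, the order of 242 divides 136 < 272, so 242 is not a primitive root.

No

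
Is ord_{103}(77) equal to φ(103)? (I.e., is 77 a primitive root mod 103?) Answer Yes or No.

Yes

φ(103) = 103 − 1 = 102 = 2 · 3 · 17.
Test 77^(102/q) mod 103 for each prime factor q of 102:
77^51 ≡ 102 (mod 103)  [q = 2: ≢ 1 ✓]
77^34 ≡ 46 (mod 103)  [q = 3: ≢ 1 ✓]
77^6 ≡ 30 (mod 103)  [q = 17: ≢ 1 ✓]
None equal 1, so ord_103(77) = 102: 77 is a primitive root.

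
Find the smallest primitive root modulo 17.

3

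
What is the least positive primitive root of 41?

6

φ(41) = 41 − 1 = 40 = 2^3 · 5.
g is a primitive root iff g^(40/q) ≢ 1 (mod 41) for each prime q ∈ {2, 5}.
g = 2: 2^20 ≡ 1 — hits 1, so not a primitive root.
g = 3: 3^20 ≡ 40; 3^8 ≡ 1 — hits 1, so not a primitive root.
g = 4: 4^20 ≡ 1 — hits 1, so not a primitive root.
g = 5: 5^20 ≡ 1 — hits 1, so not a primitive root.
g = 6: 6^20 ≡ 40; 6^8 ≡ 10 — none is 1, so 6 is a primitive root.
The smallest primitive root modulo 41 is 6.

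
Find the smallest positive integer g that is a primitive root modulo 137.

3

φ(137) = 137 − 1 = 136 = 2^3 · 17.
Test candidates g = 2, 3, … against the prime factors q ∈ {2, 17} of φ(137): g is a generator iff g^(136/q) ≢ 1 for every such q.
g = 2: 2^68 ≡ 1 — hits 1, so not a primitive root.
g = 3: 3^68 ≡ 136; 3^8 ≡ 122 — none is 1, so 3 is a primitive root.
So 3 is the smallest generator of (Z/137Z)^×.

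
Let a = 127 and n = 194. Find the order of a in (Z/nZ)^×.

The order of 127 must divide φ(194) = φ(2)·φ(97) = 1·96 = 96 = 2^5 · 3.
Divisors of 96: 1, 2, 3, 4, 6, 8, 12, 16, 24, 32, 48, 96.
Evaluate successive powers at the divisors of 96:
127^1 ≡ 127 (mod 194)
127^2 ≡ 27 (mod 194)
127^3 ≡ 131 (mod 194)
127^4 ≡ 147 (mod 194)
127^6 ≡ 89 (mod 194)
127^8 ≡ 75 (mod 194)
127^12 ≡ 161 (mod 194)
127^16 ≡ 193 (mod 194)
127^24 ≡ 119 (mod 194)
127^32 ≡ 1 (mod 194) ✓
So ord_194(127) = 32.

32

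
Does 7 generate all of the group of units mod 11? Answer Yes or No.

Yes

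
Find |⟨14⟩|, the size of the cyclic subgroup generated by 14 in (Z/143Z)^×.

5

The order of 14 must divide φ(143) = φ(11·13) = (11−1)·(13−1) = 10·12 = 120 = 2^3 · 3 · 5.
Divisors of 120: 1, 2, 3, 4, 5, 6, 8, 10, 12, 15, 20, 24, 30, 40, 60, 120.
Evaluate successive powers at the divisors of 120:
14^1 ≡ 14 (mod 143)
14^2 ≡ 53 (mod 143)
14^3 ≡ 27 (mod 143)
14^4 ≡ 92 (mod 143)
14^5 ≡ 1 (mod 143) ✓
The smallest such exponent is 5, so the order of 14 is 5.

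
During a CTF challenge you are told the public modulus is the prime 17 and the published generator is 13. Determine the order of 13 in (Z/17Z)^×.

4

By Lagrange's theorem, ord_17(13) divides φ(17) = 17 − 1 = 16 = 2^4.
Divisors of 16: 1, 2, 4, 8, 16.
Check 13^d mod 17 for each divisor in increasing order:
13^1 ≡ 13 (mod 17)
13^2 ≡ 16 (mod 17)
13^4 ≡ 1 (mod 17) ✓
Therefore the multiplicative order of 13 modulo 17 is 4.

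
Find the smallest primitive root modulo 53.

φ(53) = 53 − 1 = 52 = 2^2 · 13.
g is a primitive root iff g^(52/q) ≢ 1 (mod 53) for each prime q ∈ {2, 13}.
g = 2: 2^26 ≡ 52; 2^4 ≡ 16 — none is 1, so 2 is a primitive root.
So 2 is the smallest generator of (Z/53Z)^×.

2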